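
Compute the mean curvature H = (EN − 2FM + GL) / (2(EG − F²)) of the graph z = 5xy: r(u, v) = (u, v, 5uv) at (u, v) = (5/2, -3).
H = 7500*sqrt(1529)/2337841

With E = 25*v^2 + 1, F = 25*u*v, G = 25*u^2 + 1, L = 0, M = 5/sqrt(25*u^2 + 25*v^2 + 1), N = 0, assemble
  H = (EN − 2FM + GL) / (2(EG − F²)) = -125*u*v/(25*u^2 + 25*v^2 + 1)^(3/2).
At (u, v) = (5/2, -3): H = 7500*sqrt(1529)/2337841.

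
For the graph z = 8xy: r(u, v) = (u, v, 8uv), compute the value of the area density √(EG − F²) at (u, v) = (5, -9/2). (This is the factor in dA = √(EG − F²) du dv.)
√(EG − F²)|_{(5, -9/2)} = sqrt(2897)

E = 64*v^2 + 1, F = 64*u*v, G = 64*u^2 + 1, so EG − F² = 64*u^2 + 64*v^2 + 1. Taking the positive square root: √(EG − F²) = sqrt(64*u^2 + 64*v^2 + 1). At (u, v) = (5, -9/2): sqrt(2897).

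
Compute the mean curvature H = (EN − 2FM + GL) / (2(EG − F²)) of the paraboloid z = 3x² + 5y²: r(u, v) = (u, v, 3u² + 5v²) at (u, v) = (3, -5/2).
H = 3503*sqrt(38)/180500

With E = 36*u^2 + 1, F = 60*u*v, G = 100*v^2 + 1, L = 6/sqrt(36*u^2 + 100*v^2 + 1), M = 0, N = 10/sqrt(36*u^2 + 100*v^2 + 1), assemble
  H = (EN − 2FM + GL) / (2(EG − F²)) = 4*(45*u^2 + 75*v^2 + 2)/(36*u^2 + 100*v^2 + 1)^(3/2).
At (u, v) = (3, -5/2): H = 3503*sqrt(38)/180500.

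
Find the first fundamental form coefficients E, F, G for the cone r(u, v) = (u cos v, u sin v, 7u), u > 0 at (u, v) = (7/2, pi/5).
E = 50;  F = 0;  G = 49/4

Partials: r_u = (cos(v), sin(v), 7), r_v = (-u*sin(v), u*cos(v), 0). As functions of (u, v):
  E = r_u · r_u = 50,
  F = r_u · r_v = 0,
  G = r_v · r_v = u^2.
Evaluating at (u, v) = (7/2, pi/5): E = 50, F = 0, G = 49/4.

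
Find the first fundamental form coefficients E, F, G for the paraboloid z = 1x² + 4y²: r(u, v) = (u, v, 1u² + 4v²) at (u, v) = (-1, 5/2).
E = 5;  F = -40;  G = 401

Partials: r_u = (1, 0, 2*u), r_v = (0, 1, 8*v). As functions of (u, v):
  E = r_u · r_u = 4*u^2 + 1,
  F = r_u · r_v = 16*u*v,
  G = r_v · r_v = 64*v^2 + 1.
Evaluating at (u, v) = (-1, 5/2): E = 5, F = -40, G = 401.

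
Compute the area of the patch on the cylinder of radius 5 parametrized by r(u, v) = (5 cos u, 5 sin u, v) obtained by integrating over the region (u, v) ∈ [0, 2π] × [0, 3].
Area = 30*pi

Area = ∫∫ √(EG − F²) du dv with √(EG − F²) = 5. Integrating over [0, 2π] × [0, 3] gives 30*pi.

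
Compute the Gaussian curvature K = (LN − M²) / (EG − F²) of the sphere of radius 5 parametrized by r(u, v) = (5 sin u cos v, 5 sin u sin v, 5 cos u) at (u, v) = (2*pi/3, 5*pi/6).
K = 1/25

Coefficients of the first fundamental form: E = 25, F = 0, G = 25*sin(u)^2.
Coefficients of the second fundamental form: L = -5*sin(u)/Abs(sin(u)), M = 0, N = -5*sin(u)^3/Abs(sin(u)).
Assemble K = (LN − M²)/(EG − F²) = 1/25. At (u, v) = (2*pi/3, 5*pi/6): K = 1/25.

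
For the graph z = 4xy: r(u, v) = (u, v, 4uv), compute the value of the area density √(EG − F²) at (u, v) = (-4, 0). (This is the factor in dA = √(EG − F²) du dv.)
√(EG − F²)|_{(-4, 0)} = sqrt(257)

E = 16*v^2 + 1, F = 16*u*v, G = 16*u^2 + 1, so EG − F² = 16*u^2 + 16*v^2 + 1. Taking the positive square root: √(EG − F²) = sqrt(16*u^2 + 16*v^2 + 1). At (u, v) = (-4, 0): sqrt(257).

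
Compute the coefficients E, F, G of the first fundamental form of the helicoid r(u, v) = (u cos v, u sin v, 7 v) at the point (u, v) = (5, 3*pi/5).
E = 1;  F = 0;  G = 74

Partials: r_u = (cos(v), sin(v), 0), r_v = (-u*sin(v), u*cos(v), 7). As functions of (u, v):
  E = r_u · r_u = 1,
  F = r_u · r_v = 0,
  G = r_v · r_v = u^2 + 49.
Evaluating at (u, v) = (5, 3*pi/5): E = 1, F = 0, G = 74.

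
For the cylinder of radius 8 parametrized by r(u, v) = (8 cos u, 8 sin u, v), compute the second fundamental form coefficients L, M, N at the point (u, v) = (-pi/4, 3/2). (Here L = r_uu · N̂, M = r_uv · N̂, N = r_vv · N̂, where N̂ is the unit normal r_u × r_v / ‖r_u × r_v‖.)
L = -8;  M = 0;  N = 0

Compute the unit normal N̂(u, v) = (cos(u), sin(u), 0), and the second partials r_uu, r_uv, r_vv. Take dot products:
  L(u, v) = r_uu · N̂ = -8,
  M(u, v) = r_uv · N̂ = 0,
  N(u, v) = r_vv · N̂ = 0.
Evaluating at (u, v) = (-pi/4, 3/2):
  L = -8, M = 0, N = 0.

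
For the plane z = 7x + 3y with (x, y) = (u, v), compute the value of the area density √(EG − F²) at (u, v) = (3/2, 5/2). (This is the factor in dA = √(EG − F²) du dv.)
√(EG − F²)|_{(3/2, 5/2)} = sqrt(59)

E = 50, F = 21, G = 10, so EG − F² = 59. Taking the positive square root: √(EG − F²) = sqrt(59). At (u, v) = (3/2, 5/2): sqrt(59).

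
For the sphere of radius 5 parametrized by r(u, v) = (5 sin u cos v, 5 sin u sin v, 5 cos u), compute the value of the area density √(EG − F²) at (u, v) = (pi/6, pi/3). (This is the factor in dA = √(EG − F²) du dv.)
√(EG − F²)|_{(pi/6, pi/3)} = 25/2

E = 25, F = 0, G = 25*sin(u)^2, so EG − F² = 625*sin(u)^2. Taking the positive square root: √(EG − F²) = 25*Abs(sin(u)). At (u, v) = (pi/6, pi/3): 25/2.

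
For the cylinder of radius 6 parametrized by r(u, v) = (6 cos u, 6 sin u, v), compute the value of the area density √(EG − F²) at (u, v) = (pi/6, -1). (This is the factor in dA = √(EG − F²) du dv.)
√(EG − F²)|_{(pi/6, -1)} = 6

E = 36, F = 0, G = 1, so EG − F² = 36. Taking the positive square root: √(EG − F²) = 6. At (u, v) = (pi/6, -1): 6.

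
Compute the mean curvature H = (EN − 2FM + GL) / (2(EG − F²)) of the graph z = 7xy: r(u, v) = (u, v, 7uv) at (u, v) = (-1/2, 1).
H = 1372*sqrt(249)/62001

With E = 49*v^2 + 1, F = 49*u*v, G = 49*u^2 + 1, L = 0, M = 7/sqrt(49*u^2 + 49*v^2 + 1), N = 0, assemble
  H = (EN − 2FM + GL) / (2(EG − F²)) = -343*u*v/(49*u^2 + 49*v^2 + 1)^(3/2).
At (u, v) = (-1/2, 1): H = 1372*sqrt(249)/62001.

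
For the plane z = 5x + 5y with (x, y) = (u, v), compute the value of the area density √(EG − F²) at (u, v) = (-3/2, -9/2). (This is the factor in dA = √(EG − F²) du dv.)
√(EG − F²)|_{(-3/2, -9/2)} = sqrt(51)

E = 26, F = 25, G = 26, so EG − F² = 51. Taking the positive square root: √(EG − F²) = sqrt(51). At (u, v) = (-3/2, -9/2): sqrt(51).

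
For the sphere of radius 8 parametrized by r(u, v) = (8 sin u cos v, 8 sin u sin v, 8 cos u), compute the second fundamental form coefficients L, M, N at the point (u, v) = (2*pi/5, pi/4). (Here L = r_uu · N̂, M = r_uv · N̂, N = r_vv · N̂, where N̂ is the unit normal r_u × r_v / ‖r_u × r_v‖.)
L = -8;  M = 0;  N = -5 - sqrt(5)

Compute the unit normal N̂(u, v) = (sin(u)^2*cos(v)/Abs(sin(u)), sin(u)^2*sin(v)/Abs(sin(u)), sin(2*u)/(2*Abs(sin(u)))), and the second partials r_uu, r_uv, r_vv. Take dot products:
  L(u, v) = r_uu · N̂ = -8*sin(u)/Abs(sin(u)),
  M(u, v) = r_uv · N̂ = 0,
  N(u, v) = r_vv · N̂ = -8*sin(u)^3/Abs(sin(u)).
Evaluating at (u, v) = (2*pi/5, pi/4):
  L = -8, M = 0, N = -5 - sqrt(5).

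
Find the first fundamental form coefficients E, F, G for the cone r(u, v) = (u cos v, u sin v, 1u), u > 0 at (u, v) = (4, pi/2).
E = 2;  F = 0;  G = 16

Partials: r_u = (cos(v), sin(v), 1), r_v = (-u*sin(v), u*cos(v), 0). As functions of (u, v):
  E = r_u · r_u = 2,
  F = r_u · r_v = 0,
  G = r_v · r_v = u^2.
Evaluating at (u, v) = (4, pi/2): E = 2, F = 0, G = 16.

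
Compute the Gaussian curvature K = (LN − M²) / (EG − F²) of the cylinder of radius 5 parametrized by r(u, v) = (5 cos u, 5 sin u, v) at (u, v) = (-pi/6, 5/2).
K = 0

Coefficients of the first fundamental form: E = 25, F = 0, G = 1.
Coefficients of the second fundamental form: L = -5, M = 0, N = 0.
Assemble K = (LN − M²)/(EG − F²) = 0. At (u, v) = (-pi/6, 5/2): K = 0.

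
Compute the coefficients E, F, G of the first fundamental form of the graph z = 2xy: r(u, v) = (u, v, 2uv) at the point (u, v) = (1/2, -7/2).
E = 50;  F = -7;  G = 2

Partials: r_u = (1, 0, 2*v), r_v = (0, 1, 2*u). As functions of (u, v):
  E = r_u · r_u = 4*v^2 + 1,
  F = r_u · r_v = 4*u*v,
  G = r_v · r_v = 4*u^2 + 1.
Evaluating at (u, v) = (1/2, -7/2): E = 50, F = -7, G = 2.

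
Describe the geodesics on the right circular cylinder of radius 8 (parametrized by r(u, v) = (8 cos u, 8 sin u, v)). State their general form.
The cylinder is flat (K = 0) and locally isometric to the plane via the development (u, v) ↦ (8 u, v). Geodesics are the pre-images of straight lines: circles (v constant), vertical lines (u constant), and helices (v = c · u + d) for constants c, d.

A right cylinder has E = 8², F = 0, G = 1, so EG − F² = 8², and L = −8, M = N = 0, giving K = (LN − M²)/(EG − F²) = 0 everywhere. A flat surface is locally isometric to the Euclidean plane via the map (u, v) ↦ (8 u, v). Straight lines in the (x̃, ỹ) plane pull back to: (a) horizontal circles (v = const), (b) vertical generators (u = const), and (c) helices (8 u tan θ = v, i.e. v = c · u + d).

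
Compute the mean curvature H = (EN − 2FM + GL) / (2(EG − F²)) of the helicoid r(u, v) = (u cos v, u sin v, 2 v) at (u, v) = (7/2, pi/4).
H = 0

With E = 1, F = 0, G = u^2 + 4, L = 0, M = -2/sqrt(u^2 + 4), N = 0, assemble
  H = (EN − 2FM + GL) / (2(EG − F²)) = 0.
At (u, v) = (7/2, pi/4): H = 0.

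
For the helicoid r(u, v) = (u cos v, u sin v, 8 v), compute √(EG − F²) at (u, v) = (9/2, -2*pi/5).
√(EG − F²)|_{(9/2, -2*pi/5)} = sqrt(337)/2

E = 1, F = 0, G = u^2 + 64; EG − F² = u^2 + 64; √(EG − F²) = sqrt(u^2 + 64). At the given point: sqrt(337)/2.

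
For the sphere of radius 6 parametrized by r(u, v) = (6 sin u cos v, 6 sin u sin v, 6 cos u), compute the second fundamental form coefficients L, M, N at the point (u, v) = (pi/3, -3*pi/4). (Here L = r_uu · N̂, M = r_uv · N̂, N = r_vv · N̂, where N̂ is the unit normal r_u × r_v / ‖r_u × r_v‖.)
L = -6;  M = 0;  N = -9/2

Compute the unit normal N̂(u, v) = (sin(u)^2*cos(v)/Abs(sin(u)), sin(u)^2*sin(v)/Abs(sin(u)), sin(2*u)/(2*Abs(sin(u)))), and the second partials r_uu, r_uv, r_vv. Take dot products:
  L(u, v) = r_uu · N̂ = -6*sin(u)/Abs(sin(u)),
  M(u, v) = r_uv · N̂ = 0,
  N(u, v) = r_vv · N̂ = -6*sin(u)^3/Abs(sin(u)).
Evaluating at (u, v) = (pi/3, -3*pi/4):
  L = -6, M = 0, N = -9/2.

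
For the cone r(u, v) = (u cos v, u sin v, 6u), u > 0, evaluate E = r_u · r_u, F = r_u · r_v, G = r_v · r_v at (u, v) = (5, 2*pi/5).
E = 37;  F = 0;  G = 25

Partials: r_u = (cos(v), sin(v), 6), r_v = (-u*sin(v), u*cos(v), 0). As functions of (u, v):
  E = r_u · r_u = 37,
  F = r_u · r_v = 0,
  G = r_v · r_v = u^2.
Evaluating at (u, v) = (5, 2*pi/5): E = 37, F = 0, G = 25.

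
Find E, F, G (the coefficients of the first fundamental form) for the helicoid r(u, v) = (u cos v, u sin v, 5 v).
E = 1;  F = 0;  G = u^2 + 25

Compute partials: r_u = (cos(v), sin(v), 0), r_v = (-u*sin(v), u*cos(v), 5). Then
  E = r_u · r_u = 1,
  F = r_u · r_v = 0,
  G = r_v · r_v = u^2 + 25.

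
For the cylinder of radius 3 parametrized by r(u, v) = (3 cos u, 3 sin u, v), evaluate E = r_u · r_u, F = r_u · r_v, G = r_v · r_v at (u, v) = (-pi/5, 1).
E = 9;  F = 0;  G = 1

Partials: r_u = (-3*sin(u), 3*cos(u), 0), r_v = (0, 0, 1). As functions of (u, v):
  E = r_u · r_u = 9,
  F = r_u · r_v = 0,
  G = r_v · r_v = 1.
Evaluating at (u, v) = (-pi/5, 1): E = 9, F = 0, G = 1.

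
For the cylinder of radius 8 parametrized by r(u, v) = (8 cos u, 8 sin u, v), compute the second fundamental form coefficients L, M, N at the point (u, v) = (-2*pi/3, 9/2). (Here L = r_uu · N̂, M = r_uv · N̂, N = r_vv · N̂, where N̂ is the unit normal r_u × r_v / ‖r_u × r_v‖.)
L = -8;  M = 0;  N = 0

Compute the unit normal N̂(u, v) = (cos(u), sin(u), 0), and the second partials r_uu, r_uv, r_vv. Take dot products:
  L(u, v) = r_uu · N̂ = -8,
  M(u, v) = r_uv · N̂ = 0,
  N(u, v) = r_vv · N̂ = 0.
Evaluating at (u, v) = (-2*pi/3, 9/2):
  L = -8, M = 0, N = 0.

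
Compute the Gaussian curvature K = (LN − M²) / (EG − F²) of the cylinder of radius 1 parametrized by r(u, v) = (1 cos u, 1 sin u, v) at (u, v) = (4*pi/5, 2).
K = 0

Coefficients of the first fundamental form: E = 1, F = 0, G = 1.
Coefficients of the second fundamental form: L = -1, M = 0, N = 0.
Assemble K = (LN − M²)/(EG − F²) = 0. At (u, v) = (4*pi/5, 2): K = 0.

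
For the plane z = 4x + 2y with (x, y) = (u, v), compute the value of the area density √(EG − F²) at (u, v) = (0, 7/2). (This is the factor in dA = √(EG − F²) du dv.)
√(EG − F²)|_{(0, 7/2)} = sqrt(21)

E = 17, F = 8, G = 5, so EG − F² = 21. Taking the positive square root: √(EG − F²) = sqrt(21). At (u, v) = (0, 7/2): sqrt(21).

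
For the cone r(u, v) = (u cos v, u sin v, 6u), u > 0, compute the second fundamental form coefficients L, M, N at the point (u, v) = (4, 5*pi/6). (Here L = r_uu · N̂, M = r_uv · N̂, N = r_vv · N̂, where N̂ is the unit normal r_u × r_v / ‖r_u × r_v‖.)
L = 0;  M = 0;  N = 24*sqrt(37)/37

Compute the unit normal N̂(u, v) = (-6*sqrt(37)*u*cos(v)/(37*Abs(u)), -6*sqrt(37)*u*sin(v)/(37*Abs(u)), sqrt(37)*u/(37*Abs(u))), and the second partials r_uu, r_uv, r_vv. Take dot products:
  L(u, v) = r_uu · N̂ = 0,
  M(u, v) = r_uv · N̂ = 0,
  N(u, v) = r_vv · N̂ = 6*sqrt(37)*u^2/(37*Abs(u)).
Evaluating at (u, v) = (4, 5*pi/6):
  L = 0, M = 0, N = 24*sqrt(37)/37.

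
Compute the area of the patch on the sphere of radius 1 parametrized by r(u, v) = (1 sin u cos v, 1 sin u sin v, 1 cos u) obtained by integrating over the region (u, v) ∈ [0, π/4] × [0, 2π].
Area = pi*(2 - sqrt(2))

Area = ∫∫ √(EG − F²) du dv with √(EG − F²) = Abs(sin(u)). Integrating over [0, π/4] × [0, 2π] gives pi*(2 - sqrt(2)).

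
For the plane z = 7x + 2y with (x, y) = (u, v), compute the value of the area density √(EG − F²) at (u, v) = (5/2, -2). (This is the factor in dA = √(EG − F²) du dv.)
√(EG − F²)|_{(5/2, -2)} = 3*sqrt(6)

E = 50, F = 14, G = 5, so EG − F² = 54. Taking the positive square root: √(EG − F²) = 3*sqrt(6). At (u, v) = (5/2, -2): 3*sqrt(6).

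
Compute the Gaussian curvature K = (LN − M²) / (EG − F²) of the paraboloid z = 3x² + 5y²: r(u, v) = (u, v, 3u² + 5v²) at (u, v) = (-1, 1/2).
K = 15/961

Coefficients of the first fundamental form: E = 36*u^2 + 1, F = 60*u*v, G = 100*v^2 + 1.
Coefficients of the second fundamental form: L = 6/sqrt(36*u^2 + 100*v^2 + 1), M = 0, N = 10/sqrt(36*u^2 + 100*v^2 + 1).
Assemble K = (LN − M²)/(EG − F²) = 60/(1296*u^4 + 7200*u^2*v^2 + 72*u^2 + 10000*v^4 + 200*v^2 + 1). At (u, v) = (-1, 1/2): K = 15/961.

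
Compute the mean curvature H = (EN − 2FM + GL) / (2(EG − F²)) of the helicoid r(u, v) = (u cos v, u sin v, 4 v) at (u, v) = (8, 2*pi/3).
H = 0

With E = 1, F = 0, G = u^2 + 16, L = 0, M = -4/sqrt(u^2 + 16), N = 0, assemble
  H = (EN − 2FM + GL) / (2(EG − F²)) = 0.
At (u, v) = (8, 2*pi/3): H = 0.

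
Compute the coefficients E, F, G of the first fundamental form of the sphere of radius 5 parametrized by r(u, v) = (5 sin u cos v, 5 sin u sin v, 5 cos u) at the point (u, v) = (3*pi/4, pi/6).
E = 25;  F = 0;  G = 25/2

Partials: r_u = (5*cos(u)*cos(v), 5*sin(v)*cos(u), -5*sin(u)), r_v = (-5*sin(u)*sin(v), 5*sin(u)*cos(v), 0). As functions of (u, v):
  E = r_u · r_u = 25,
  F = r_u · r_v = 0,
  G = r_v · r_v = 25*sin(u)^2.
Evaluating at (u, v) = (3*pi/4, pi/6): E = 25, F = 0, G = 25/2.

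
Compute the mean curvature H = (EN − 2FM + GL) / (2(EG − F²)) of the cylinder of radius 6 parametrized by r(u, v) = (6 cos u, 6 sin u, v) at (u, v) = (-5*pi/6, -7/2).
H = -1/12

With E = 36, F = 0, G = 1, L = -6, M = 0, N = 0, assemble
  H = (EN − 2FM + GL) / (2(EG − F²)) = -1/12.
At (u, v) = (-5*pi/6, -7/2): H = -1/12.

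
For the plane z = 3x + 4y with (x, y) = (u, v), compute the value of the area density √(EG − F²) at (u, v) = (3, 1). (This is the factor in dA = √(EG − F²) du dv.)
√(EG − F²)|_{(3, 1)} = sqrt(26)

E = 10, F = 12, G = 17, so EG − F² = 26. Taking the positive square root: √(EG − F²) = sqrt(26). At (u, v) = (3, 1): sqrt(26).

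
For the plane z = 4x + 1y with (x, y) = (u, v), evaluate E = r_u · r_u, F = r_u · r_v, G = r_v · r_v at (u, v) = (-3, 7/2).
E = 17;  F = 4;  G = 2

Partials: r_u = (1, 0, 4), r_v = (0, 1, 1). As functions of (u, v):
  E = r_u · r_u = 17,
  F = r_u · r_v = 4,
  G = r_v · r_v = 2.
Evaluating at (u, v) = (-3, 7/2): E = 17, F = 4, G = 2.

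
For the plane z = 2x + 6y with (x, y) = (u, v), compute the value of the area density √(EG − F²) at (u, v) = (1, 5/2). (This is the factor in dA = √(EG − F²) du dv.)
√(EG − F²)|_{(1, 5/2)} = sqrt(41)

E = 5, F = 12, G = 37, so EG − F² = 41. Taking the positive square root: √(EG − F²) = sqrt(41). At (u, v) = (1, 5/2): sqrt(41).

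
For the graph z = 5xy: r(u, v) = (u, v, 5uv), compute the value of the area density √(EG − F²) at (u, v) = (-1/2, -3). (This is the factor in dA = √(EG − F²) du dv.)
√(EG − F²)|_{(-1/2, -3)} = sqrt(929)/2

E = 25*v^2 + 1, F = 25*u*v, G = 25*u^2 + 1, so EG − F² = 25*u^2 + 25*v^2 + 1. Taking the positive square root: √(EG − F²) = sqrt(25*u^2 + 25*v^2 + 1). At (u, v) = (-1/2, -3): sqrt(929)/2.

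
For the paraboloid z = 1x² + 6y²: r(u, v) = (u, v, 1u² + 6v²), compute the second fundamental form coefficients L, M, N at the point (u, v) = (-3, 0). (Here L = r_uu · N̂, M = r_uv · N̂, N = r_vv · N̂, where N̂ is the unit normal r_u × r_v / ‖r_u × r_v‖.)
L = 2*sqrt(37)/37;  M = 0;  N = 12*sqrt(37)/37

Compute the unit normal N̂(u, v) = (-2*u/sqrt(4*u^2 + 144*v^2 + 1), -12*v/sqrt(4*u^2 + 144*v^2 + 1), 1/sqrt(4*u^2 + 144*v^2 + 1)), and the second partials r_uu, r_uv, r_vv. Take dot products:
  L(u, v) = r_uu · N̂ = 2/sqrt(4*u^2 + 144*v^2 + 1),
  M(u, v) = r_uv · N̂ = 0,
  N(u, v) = r_vv · N̂ = 12/sqrt(4*u^2 + 144*v^2 + 1).
Evaluating at (u, v) = (-3, 0):
  L = 2*sqrt(37)/37, M = 0, N = 12*sqrt(37)/37.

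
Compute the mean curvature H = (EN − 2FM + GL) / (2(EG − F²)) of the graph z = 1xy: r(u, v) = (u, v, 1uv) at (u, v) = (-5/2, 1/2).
H = sqrt(30)/90

With E = v^2 + 1, F = u*v, G = u^2 + 1, L = 0, M = 1/sqrt(u^2 + v^2 + 1), N = 0, assemble
  H = (EN − 2FM + GL) / (2(EG − F²)) = -u*v/(u^2 + v^2 + 1)^(3/2).
At (u, v) = (-5/2, 1/2): H = sqrt(30)/90.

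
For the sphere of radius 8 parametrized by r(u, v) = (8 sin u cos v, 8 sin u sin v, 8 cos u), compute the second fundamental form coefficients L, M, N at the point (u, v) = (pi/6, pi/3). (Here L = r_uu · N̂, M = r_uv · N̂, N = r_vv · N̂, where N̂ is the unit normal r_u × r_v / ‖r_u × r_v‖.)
L = -8;  M = 0;  N = -2

Compute the unit normal N̂(u, v) = (sin(u)^2*cos(v)/Abs(sin(u)), sin(u)^2*sin(v)/Abs(sin(u)), sin(2*u)/(2*Abs(sin(u)))), and the second partials r_uu, r_uv, r_vv. Take dot products:
  L(u, v) = r_uu · N̂ = -8*sin(u)/Abs(sin(u)),
  M(u, v) = r_uv · N̂ = 0,
  N(u, v) = r_vv · N̂ = -8*sin(u)^3/Abs(sin(u)).
Evaluating at (u, v) = (pi/6, pi/3):
  L = -8, M = 0, N = -2.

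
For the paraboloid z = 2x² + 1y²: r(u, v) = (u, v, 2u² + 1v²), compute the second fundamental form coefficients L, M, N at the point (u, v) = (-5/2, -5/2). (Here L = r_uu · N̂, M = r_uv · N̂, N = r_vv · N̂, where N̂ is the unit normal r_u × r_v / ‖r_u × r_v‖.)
L = 2*sqrt(14)/21;  M = 0;  N = sqrt(14)/21

Compute the unit normal N̂(u, v) = (-4*u/sqrt(16*u^2 + 4*v^2 + 1), -2*v/sqrt(16*u^2 + 4*v^2 + 1), 1/sqrt(16*u^2 + 4*v^2 + 1)), and the second partials r_uu, r_uv, r_vv. Take dot products:
  L(u, v) = r_uu · N̂ = 4/sqrt(16*u^2 + 4*v^2 + 1),
  M(u, v) = r_uv · N̂ = 0,
  N(u, v) = r_vv · N̂ = 2/sqrt(16*u^2 + 4*v^2 + 1).
Evaluating at (u, v) = (-5/2, -5/2):
  L = 2*sqrt(14)/21, M = 0, N = sqrt(14)/21.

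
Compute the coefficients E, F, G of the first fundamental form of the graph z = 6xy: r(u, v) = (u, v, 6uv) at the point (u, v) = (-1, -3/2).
E = 82;  F = 54;  G = 37

Partials: r_u = (1, 0, 6*v), r_v = (0, 1, 6*u). As functions of (u, v):
  E = r_u · r_u = 36*v^2 + 1,
  F = r_u · r_v = 36*u*v,
  G = r_v · r_v = 36*u^2 + 1.
Evaluating at (u, v) = (-1, -3/2): E = 82, F = 54, G = 37.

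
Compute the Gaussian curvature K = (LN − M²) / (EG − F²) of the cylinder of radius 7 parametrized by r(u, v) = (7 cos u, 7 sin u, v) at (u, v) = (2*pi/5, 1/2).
K = 0

Coefficients of the first fundamental form: E = 49, F = 0, G = 1.
Coefficients of the second fundamental form: L = -7, M = 0, N = 0.
Assemble K = (LN − M²)/(EG − F²) = 0. At (u, v) = (2*pi/5, 1/2): K = 0.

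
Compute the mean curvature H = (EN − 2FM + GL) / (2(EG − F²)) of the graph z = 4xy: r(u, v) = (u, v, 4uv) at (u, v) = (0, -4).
H = 0

With E = 16*v^2 + 1, F = 16*u*v, G = 16*u^2 + 1, L = 0, M = 4/sqrt(16*u^2 + 16*v^2 + 1), N = 0, assemble
  H = (EN − 2FM + GL) / (2(EG − F²)) = -64*u*v/(16*u^2 + 16*v^2 + 1)^(3/2).
At (u, v) = (0, -4): H = 0.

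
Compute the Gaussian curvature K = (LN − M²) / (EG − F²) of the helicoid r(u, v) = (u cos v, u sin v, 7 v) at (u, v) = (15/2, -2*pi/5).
K = -784/177241

Coefficients of the first fundamental form: E = 1, F = 0, G = u^2 + 49.
Coefficients of the second fundamental form: L = 0, M = -7/sqrt(u^2 + 49), N = 0.
Assemble K = (LN − M²)/(EG − F²) = -49/(u^2 + 49)^2. At (u, v) = (15/2, -2*pi/5): K = -784/177241.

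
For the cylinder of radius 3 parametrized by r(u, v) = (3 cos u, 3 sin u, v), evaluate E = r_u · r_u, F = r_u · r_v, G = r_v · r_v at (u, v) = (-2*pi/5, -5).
E = 9;  F = 0;  G = 1

Partials: r_u = (-3*sin(u), 3*cos(u), 0), r_v = (0, 0, 1). As functions of (u, v):
  E = r_u · r_u = 9,
  F = r_u · r_v = 0,
  G = r_v · r_v = 1.
Evaluating at (u, v) = (-2*pi/5, -5): E = 9, F = 0, G = 1.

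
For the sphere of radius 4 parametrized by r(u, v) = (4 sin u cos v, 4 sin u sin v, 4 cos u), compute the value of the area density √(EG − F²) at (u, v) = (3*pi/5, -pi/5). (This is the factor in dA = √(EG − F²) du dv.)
√(EG − F²)|_{(3*pi/5, -pi/5)} = 4*sqrt(2*sqrt(5) + 10)

E = 16, F = 0, G = 16*sin(u)^2, so EG − F² = 256*sin(u)^2. Taking the positive square root: √(EG − F²) = 16*Abs(sin(u)). At (u, v) = (3*pi/5, -pi/5): 4*sqrt(2*sqrt(5) + 10).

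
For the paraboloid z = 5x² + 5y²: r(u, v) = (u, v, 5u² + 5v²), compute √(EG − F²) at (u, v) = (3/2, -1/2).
√(EG − F²)|_{(3/2, -1/2)} = sqrt(251)

E = 100*u^2 + 1, F = 100*u*v, G = 100*v^2 + 1; EG − F² = 100*u^2 + 100*v^2 + 1; √(EG − F²) = sqrt(100*u^2 + 100*v^2 + 1). At the given point: sqrt(251).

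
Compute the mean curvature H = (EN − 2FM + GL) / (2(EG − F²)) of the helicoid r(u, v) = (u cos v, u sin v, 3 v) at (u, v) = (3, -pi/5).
H = 0

With E = 1, F = 0, G = u^2 + 9, L = 0, M = -3/sqrt(u^2 + 9), N = 0, assemble
  H = (EN − 2FM + GL) / (2(EG − F²)) = 0.
At (u, v) = (3, -pi/5): H = 0.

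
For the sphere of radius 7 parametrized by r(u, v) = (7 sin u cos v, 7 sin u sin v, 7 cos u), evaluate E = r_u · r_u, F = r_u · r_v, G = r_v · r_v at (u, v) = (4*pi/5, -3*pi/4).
E = 49;  F = 0;  G = 245/8 - 49*sqrt(5)/8

Partials: r_u = (7*cos(u)*cos(v), 7*sin(v)*cos(u), -7*sin(u)), r_v = (-7*sin(u)*sin(v), 7*sin(u)*cos(v), 0). As functions of (u, v):
  E = r_u · r_u = 49,
  F = r_u · r_v = 0,
  G = r_v · r_v = 49*sin(u)^2.
Evaluating at (u, v) = (4*pi/5, -3*pi/4): E = 49, F = 0, G = 245/8 - 49*sqrt(5)/8.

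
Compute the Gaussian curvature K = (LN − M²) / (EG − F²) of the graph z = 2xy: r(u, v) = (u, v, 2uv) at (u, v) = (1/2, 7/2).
K = -4/2601

Coefficients of the first fundamental form: E = 4*v^2 + 1, F = 4*u*v, G = 4*u^2 + 1.
Coefficients of the second fundamental form: L = 0, M = 2/sqrt(4*u^2 + 4*v^2 + 1), N = 0.
Assemble K = (LN − M²)/(EG − F²) = -4/(16*u^4 + 32*u^2*v^2 + 8*u^2 + 16*v^4 + 8*v^2 + 1). At (u, v) = (1/2, 7/2): K = -4/2601.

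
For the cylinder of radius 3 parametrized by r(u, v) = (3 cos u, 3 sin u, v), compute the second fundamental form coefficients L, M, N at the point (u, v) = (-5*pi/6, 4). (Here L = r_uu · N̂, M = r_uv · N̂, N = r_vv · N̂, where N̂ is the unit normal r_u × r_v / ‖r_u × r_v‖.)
L = -3;  M = 0;  N = 0

Compute the unit normal N̂(u, v) = (cos(u), sin(u), 0), and the second partials r_uu, r_uv, r_vv. Take dot products:
  L(u, v) = r_uu · N̂ = -3,
  M(u, v) = r_uv · N̂ = 0,
  N(u, v) = r_vv · N̂ = 0.
Evaluating at (u, v) = (-5*pi/6, 4):
  L = -3, M = 0, N = 0.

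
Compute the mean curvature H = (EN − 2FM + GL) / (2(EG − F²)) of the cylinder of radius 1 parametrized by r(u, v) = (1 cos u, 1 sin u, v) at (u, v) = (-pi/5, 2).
H = -1/2

With E = 1, F = 0, G = 1, L = -1, M = 0, N = 0, assemble
  H = (EN − 2FM + GL) / (2(EG − F²)) = -1/2.
At (u, v) = (-pi/5, 2): H = -1/2.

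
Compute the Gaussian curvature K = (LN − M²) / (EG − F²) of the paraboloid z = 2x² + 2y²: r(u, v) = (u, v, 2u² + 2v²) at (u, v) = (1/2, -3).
K = 16/22201

Coefficients of the first fundamental form: E = 16*u^2 + 1, F = 16*u*v, G = 16*v^2 + 1.
Coefficients of the second fundamental form: L = 4/sqrt(16*u^2 + 16*v^2 + 1), M = 0, N = 4/sqrt(16*u^2 + 16*v^2 + 1).
Assemble K = (LN − M²)/(EG − F²) = 16/(256*u^4 + 512*u^2*v^2 + 32*u^2 + 256*v^4 + 32*v^2 + 1). At (u, v) = (1/2, -3): K = 16/22201.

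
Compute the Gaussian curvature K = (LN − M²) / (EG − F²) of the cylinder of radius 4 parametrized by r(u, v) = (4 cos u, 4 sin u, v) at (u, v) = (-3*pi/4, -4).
K = 0

Coefficients of the first fundamental form: E = 16, F = 0, G = 1.
Coefficients of the second fundamental form: L = -4, M = 0, N = 0.
Assemble K = (LN − M²)/(EG − F²) = 0. At (u, v) = (-3*pi/4, -4): K = 0.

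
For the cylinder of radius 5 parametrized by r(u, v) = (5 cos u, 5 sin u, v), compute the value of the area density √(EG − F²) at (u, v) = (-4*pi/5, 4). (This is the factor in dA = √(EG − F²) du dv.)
√(EG − F²)|_{(-4*pi/5, 4)} = 5

E = 25, F = 0, G = 1, so EG − F² = 25. Taking the positive square root: √(EG − F²) = 5. At (u, v) = (-4*pi/5, 4): 5.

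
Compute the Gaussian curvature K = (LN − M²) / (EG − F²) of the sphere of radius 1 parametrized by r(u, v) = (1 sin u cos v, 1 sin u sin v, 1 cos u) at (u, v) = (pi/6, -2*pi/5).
K = 1

Coefficients of the first fundamental form: E = 1, F = 0, G = sin(u)^2.
Coefficients of the second fundamental form: L = -sin(u)/Abs(sin(u)), M = 0, N = -sin(u)^3/Abs(sin(u)).
Assemble K = (LN − M²)/(EG − F²) = 1. At (u, v) = (pi/6, -2*pi/5): K = 1.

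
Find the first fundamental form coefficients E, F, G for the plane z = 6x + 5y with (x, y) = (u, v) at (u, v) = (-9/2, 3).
E = 37;  F = 30;  G = 26

Partials: r_u = (1, 0, 6), r_v = (0, 1, 5). As functions of (u, v):
  E = r_u · r_u = 37,
  F = r_u · r_v = 30,
  G = r_v · r_v = 26.
Evaluating at (u, v) = (-9/2, 3): E = 37, F = 30, G = 26.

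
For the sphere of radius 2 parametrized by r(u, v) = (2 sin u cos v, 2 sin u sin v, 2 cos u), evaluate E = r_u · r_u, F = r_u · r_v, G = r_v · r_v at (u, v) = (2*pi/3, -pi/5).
E = 4;  F = 0;  G = 3

Partials: r_u = (2*cos(u)*cos(v), 2*sin(v)*cos(u), -2*sin(u)), r_v = (-2*sin(u)*sin(v), 2*sin(u)*cos(v), 0). As functions of (u, v):
  E = r_u · r_u = 4,
  F = r_u · r_v = 0,
  G = r_v · r_v = 4*sin(u)^2.
Evaluating at (u, v) = (2*pi/3, -pi/5): E = 4, F = 0, G = 3.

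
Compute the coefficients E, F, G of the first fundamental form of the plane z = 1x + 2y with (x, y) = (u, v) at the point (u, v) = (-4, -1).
E = 2;  F = 2;  G = 5

Partials: r_u = (1, 0, 1), r_v = (0, 1, 2). As functions of (u, v):
  E = r_u · r_u = 2,
  F = r_u · r_v = 2,
  G = r_v · r_v = 5.
Evaluating at (u, v) = (-4, -1): E = 2, F = 2, G = 5.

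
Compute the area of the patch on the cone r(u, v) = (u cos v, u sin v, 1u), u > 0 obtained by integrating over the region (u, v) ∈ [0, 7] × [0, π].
Area = 49*sqrt(2)*pi/2

Area = ∫∫ √(EG − F²) du dv with √(EG − F²) = sqrt(2)*Abs(u). Integrating over [0, 7] × [0, π] gives 49*sqrt(2)*pi/2.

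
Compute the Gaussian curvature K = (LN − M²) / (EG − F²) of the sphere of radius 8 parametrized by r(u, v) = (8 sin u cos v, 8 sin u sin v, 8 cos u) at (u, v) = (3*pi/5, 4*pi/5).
K = 1/64

Coefficients of the first fundamental form: E = 64, F = 0, G = 64*sin(u)^2.
Coefficients of the second fundamental form: L = -8*sin(u)/Abs(sin(u)), M = 0, N = -8*sin(u)^3/Abs(sin(u)).
Assemble K = (LN − M²)/(EG − F²) = 1/64. At (u, v) = (3*pi/5, 4*pi/5): K = 1/64.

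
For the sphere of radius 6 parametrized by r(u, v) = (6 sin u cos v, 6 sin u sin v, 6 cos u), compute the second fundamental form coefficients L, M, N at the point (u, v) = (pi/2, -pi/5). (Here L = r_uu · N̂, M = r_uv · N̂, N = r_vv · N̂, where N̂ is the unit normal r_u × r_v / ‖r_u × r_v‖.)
L = -6;  M = 0;  N = -6

Compute the unit normal N̂(u, v) = (sin(u)^2*cos(v)/Abs(sin(u)), sin(u)^2*sin(v)/Abs(sin(u)), sin(2*u)/(2*Abs(sin(u)))), and the second partials r_uu, r_uv, r_vv. Take dot products:
  L(u, v) = r_uu · N̂ = -6*sin(u)/Abs(sin(u)),
  M(u, v) = r_uv · N̂ = 0,
  N(u, v) = r_vv · N̂ = -6*sin(u)^3/Abs(sin(u)).
Evaluating at (u, v) = (pi/2, -pi/5):
  L = -6, M = 0, N = -6.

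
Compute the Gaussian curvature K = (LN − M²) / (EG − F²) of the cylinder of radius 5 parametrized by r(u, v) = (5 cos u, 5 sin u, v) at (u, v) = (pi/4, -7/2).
K = 0

Coefficients of the first fundamental form: E = 25, F = 0, G = 1.
Coefficients of the second fundamental form: L = -5, M = 0, N = 0.
Assemble K = (LN − M²)/(EG − F²) = 0. At (u, v) = (pi/4, -7/2): K = 0.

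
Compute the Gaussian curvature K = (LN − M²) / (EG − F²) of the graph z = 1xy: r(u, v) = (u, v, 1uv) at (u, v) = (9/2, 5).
K = -16/34225

Coefficients of the first fundamental form: E = v^2 + 1, F = u*v, G = u^2 + 1.
Coefficients of the second fundamental form: L = 0, M = 1/sqrt(u^2 + v^2 + 1), N = 0.
Assemble K = (LN − M²)/(EG − F²) = 1/((u^2*v^2 - (u^2 + 1)*(v^2 + 1))*(u^2 + v^2 + 1)). At (u, v) = (9/2, 5): K = -16/34225.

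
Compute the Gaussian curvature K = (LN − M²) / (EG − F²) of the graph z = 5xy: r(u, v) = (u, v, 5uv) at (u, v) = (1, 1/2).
K = -400/16641

Coefficients of the first fundamental form: E = 25*v^2 + 1, F = 25*u*v, G = 25*u^2 + 1.
Coefficients of the second fundamental form: L = 0, M = 5/sqrt(25*u^2 + 25*v^2 + 1), N = 0.
Assemble K = (LN − M²)/(EG − F²) = -25/(625*u^4 + 1250*u^2*v^2 + 50*u^2 + 625*v^4 + 50*v^2 + 1). At (u, v) = (1, 1/2): K = -400/16641.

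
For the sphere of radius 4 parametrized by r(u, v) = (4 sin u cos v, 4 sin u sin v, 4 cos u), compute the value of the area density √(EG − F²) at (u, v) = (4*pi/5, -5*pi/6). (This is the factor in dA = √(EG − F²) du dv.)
√(EG − F²)|_{(4*pi/5, -5*pi/6)} = 4*sqrt(10 - 2*sqrt(5))

E = 16, F = 0, G = 16*sin(u)^2, so EG − F² = 256*sin(u)^2. Taking the positive square root: √(EG − F²) = 16*Abs(sin(u)). At (u, v) = (4*pi/5, -5*pi/6): 4*sqrt(10 - 2*sqrt(5)).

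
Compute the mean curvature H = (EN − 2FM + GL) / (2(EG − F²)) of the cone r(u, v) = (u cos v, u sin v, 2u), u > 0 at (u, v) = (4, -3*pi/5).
H = sqrt(5)/20

With E = 5, F = 0, G = u^2, L = 0, M = 0, N = 2*sqrt(5)*u^2/(5*Abs(u)), assemble
  H = (EN − 2FM + GL) / (2(EG − F²)) = sqrt(5)/(5*Abs(u)).
At (u, v) = (4, -3*pi/5): H = sqrt(5)/20.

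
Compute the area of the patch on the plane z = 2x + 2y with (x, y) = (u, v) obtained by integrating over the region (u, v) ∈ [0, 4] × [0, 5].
Area = 60

Area = ∫∫ √(EG − F²) du dv with √(EG − F²) = 3. Integrating over [0, 4] × [0, 5] gives 60.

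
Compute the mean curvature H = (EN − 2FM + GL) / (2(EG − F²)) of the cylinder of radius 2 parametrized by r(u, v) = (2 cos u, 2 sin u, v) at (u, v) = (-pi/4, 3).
H = -1/4

With E = 4, F = 0, G = 1, L = -2, M = 0, N = 0, assemble
  H = (EN − 2FM + GL) / (2(EG − F²)) = -1/4.
At (u, v) = (-pi/4, 3): H = -1/4.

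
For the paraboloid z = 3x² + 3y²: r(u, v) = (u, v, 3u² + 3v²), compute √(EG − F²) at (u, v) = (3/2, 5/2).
√(EG − F²)|_{(3/2, 5/2)} = sqrt(307)

E = 36*u^2 + 1, F = 36*u*v, G = 36*v^2 + 1; EG − F² = 36*u^2 + 36*v^2 + 1; √(EG − F²) = sqrt(36*u^2 + 36*v^2 + 1). At the given point: sqrt(307).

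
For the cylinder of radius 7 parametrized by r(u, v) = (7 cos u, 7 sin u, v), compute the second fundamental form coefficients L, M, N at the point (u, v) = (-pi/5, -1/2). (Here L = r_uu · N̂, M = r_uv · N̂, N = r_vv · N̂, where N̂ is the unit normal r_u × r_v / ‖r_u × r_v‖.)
L = -7;  M = 0;  N = 0

Compute the unit normal N̂(u, v) = (cos(u), sin(u), 0), and the second partials r_uu, r_uv, r_vv. Take dot products:
  L(u, v) = r_uu · N̂ = -7,
  M(u, v) = r_uv · N̂ = 0,
  N(u, v) = r_vv · N̂ = 0.
Evaluating at (u, v) = (-pi/5, -1/2):
  L = -7, M = 0, N = 0.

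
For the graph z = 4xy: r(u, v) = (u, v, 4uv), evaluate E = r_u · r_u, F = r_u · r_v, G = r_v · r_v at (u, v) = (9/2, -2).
E = 65;  F = -144;  G = 325

Partials: r_u = (1, 0, 4*v), r_v = (0, 1, 4*u). As functions of (u, v):
  E = r_u · r_u = 16*v^2 + 1,
  F = r_u · r_v = 16*u*v,
  G = r_v · r_v = 16*u^2 + 1.
Evaluating at (u, v) = (9/2, -2): E = 65, F = -144, G = 325.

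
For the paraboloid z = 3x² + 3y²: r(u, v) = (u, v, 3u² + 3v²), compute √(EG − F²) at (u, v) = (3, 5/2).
√(EG − F²)|_{(3, 5/2)} = 5*sqrt(22)

E = 36*u^2 + 1, F = 36*u*v, G = 36*v^2 + 1; EG − F² = 36*u^2 + 36*v^2 + 1; √(EG − F²) = sqrt(36*u^2 + 36*v^2 + 1). At the given point: 5*sqrt(22).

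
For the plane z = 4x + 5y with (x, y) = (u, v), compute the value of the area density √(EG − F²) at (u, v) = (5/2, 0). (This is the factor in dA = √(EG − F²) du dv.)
√(EG − F²)|_{(5/2, 0)} = sqrt(42)

E = 17, F = 20, G = 26, so EG − F² = 42. Taking the positive square root: √(EG − F²) = sqrt(42). At (u, v) = (5/2, 0): sqrt(42).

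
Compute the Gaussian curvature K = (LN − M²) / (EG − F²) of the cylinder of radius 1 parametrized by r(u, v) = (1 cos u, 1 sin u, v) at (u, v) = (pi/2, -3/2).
K = 0

Coefficients of the first fundamental form: E = 1, F = 0, G = 1.
Coefficients of the second fundamental form: L = -1, M = 0, N = 0.
Assemble K = (LN − M²)/(EG − F²) = 0. At (u, v) = (pi/2, -3/2): K = 0.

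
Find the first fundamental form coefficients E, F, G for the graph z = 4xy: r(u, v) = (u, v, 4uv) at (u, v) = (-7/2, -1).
E = 17;  F = 56;  G = 197

Partials: r_u = (1, 0, 4*v), r_v = (0, 1, 4*u). As functions of (u, v):
  E = r_u · r_u = 16*v^2 + 1,
  F = r_u · r_v = 16*u*v,
  G = r_v · r_v = 16*u^2 + 1.
Evaluating at (u, v) = (-7/2, -1): E = 17, F = 56, G = 197.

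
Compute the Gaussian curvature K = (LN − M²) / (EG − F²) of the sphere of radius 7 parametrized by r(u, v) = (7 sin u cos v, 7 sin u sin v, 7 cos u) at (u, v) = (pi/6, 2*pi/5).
K = 1/49

Coefficients of the first fundamental form: E = 49, F = 0, G = 49*sin(u)^2.
Coefficients of the second fundamental form: L = -7*sin(u)/Abs(sin(u)), M = 0, N = -7*sin(u)^3/Abs(sin(u)).
Assemble K = (LN − M²)/(EG − F²) = 1/49. At (u, v) = (pi/6, 2*pi/5): K = 1/49.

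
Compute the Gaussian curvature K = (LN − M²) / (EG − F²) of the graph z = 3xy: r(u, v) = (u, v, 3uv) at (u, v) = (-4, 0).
K = -9/21025

Coefficients of the first fundamental form: E = 9*v^2 + 1, F = 9*u*v, G = 9*u^2 + 1.
Coefficients of the second fundamental form: L = 0, M = 3/sqrt(9*u^2 + 9*v^2 + 1), N = 0.
Assemble K = (LN − M²)/(EG − F²) = -9/(81*u^4 + 162*u^2*v^2 + 18*u^2 + 81*v^4 + 18*v^2 + 1). At (u, v) = (-4, 0): K = -9/21025.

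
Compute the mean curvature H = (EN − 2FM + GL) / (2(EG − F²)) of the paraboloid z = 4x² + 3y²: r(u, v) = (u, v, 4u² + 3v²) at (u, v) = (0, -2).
H = 583*sqrt(145)/21025

With E = 64*u^2 + 1, F = 48*u*v, G = 36*v^2 + 1, L = 8/sqrt(64*u^2 + 36*v^2 + 1), M = 0, N = 6/sqrt(64*u^2 + 36*v^2 + 1), assemble
  H = (EN − 2FM + GL) / (2(EG − F²)) = (192*u^2 + 144*v^2 + 7)/(64*u^2 + 36*v^2 + 1)^(3/2).
At (u, v) = (0, -2): H = 583*sqrt(145)/21025.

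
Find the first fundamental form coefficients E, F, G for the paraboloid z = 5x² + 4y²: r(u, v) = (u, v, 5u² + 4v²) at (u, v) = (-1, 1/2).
E = 101;  F = -40;  G = 17

Partials: r_u = (1, 0, 10*u), r_v = (0, 1, 8*v). As functions of (u, v):
  E = r_u · r_u = 100*u^2 + 1,
  F = r_u · r_v = 80*u*v,
  G = r_v · r_v = 64*v^2 + 1.
Evaluating at (u, v) = (-1, 1/2): E = 101, F = -40, G = 17.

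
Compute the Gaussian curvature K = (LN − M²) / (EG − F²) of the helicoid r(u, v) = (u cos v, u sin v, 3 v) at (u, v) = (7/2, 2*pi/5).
K = -144/7225

Coefficients of the first fundamental form: E = 1, F = 0, G = u^2 + 9.
Coefficients of the second fundamental form: L = 0, M = -3/sqrt(u^2 + 9), N = 0.
Assemble K = (LN − M²)/(EG − F²) = -9/(u^2 + 9)^2. At (u, v) = (7/2, 2*pi/5): K = -144/7225.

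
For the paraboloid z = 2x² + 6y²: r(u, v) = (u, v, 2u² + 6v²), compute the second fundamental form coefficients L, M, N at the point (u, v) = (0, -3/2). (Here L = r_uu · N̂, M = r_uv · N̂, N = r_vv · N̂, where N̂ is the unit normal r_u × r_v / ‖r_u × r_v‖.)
L = 4*sqrt(13)/65;  M = 0;  N = 12*sqrt(13)/65

Compute the unit normal N̂(u, v) = (-4*u/sqrt(16*u^2 + 144*v^2 + 1), -12*v/sqrt(16*u^2 + 144*v^2 + 1), 1/sqrt(16*u^2 + 144*v^2 + 1)), and the second partials r_uu, r_uv, r_vv. Take dot products:
  L(u, v) = r_uu · N̂ = 4/sqrt(16*u^2 + 144*v^2 + 1),
  M(u, v) = r_uv · N̂ = 0,
  N(u, v) = r_vv · N̂ = 12/sqrt(16*u^2 + 144*v^2 + 1).
Evaluating at (u, v) = (0, -3/2):
  L = 4*sqrt(13)/65, M = 0, N = 12*sqrt(13)/65.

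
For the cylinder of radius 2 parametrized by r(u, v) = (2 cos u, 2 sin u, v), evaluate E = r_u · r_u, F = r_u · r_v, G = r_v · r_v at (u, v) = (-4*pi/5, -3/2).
E = 4;  F = 0;  G = 1

Partials: r_u = (-2*sin(u), 2*cos(u), 0), r_v = (0, 0, 1). As functions of (u, v):
  E = r_u · r_u = 4,
  F = r_u · r_v = 0,
  G = r_v · r_v = 1.
Evaluating at (u, v) = (-4*pi/5, -3/2): E = 4, F = 0, G = 1.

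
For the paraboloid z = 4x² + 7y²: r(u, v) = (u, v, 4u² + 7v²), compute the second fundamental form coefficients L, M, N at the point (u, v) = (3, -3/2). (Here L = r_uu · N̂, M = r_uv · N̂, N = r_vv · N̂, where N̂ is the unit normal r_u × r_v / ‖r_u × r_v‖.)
L = 4*sqrt(1018)/509;  M = 0;  N = 7*sqrt(1018)/509

Compute the unit normal N̂(u, v) = (-8*u/sqrt(64*u^2 + 196*v^2 + 1), -14*v/sqrt(64*u^2 + 196*v^2 + 1), 1/sqrt(64*u^2 + 196*v^2 + 1)), and the second partials r_uu, r_uv, r_vv. Take dot products:
  L(u, v) = r_uu · N̂ = 8/sqrt(64*u^2 + 196*v^2 + 1),
  M(u, v) = r_uv · N̂ = 0,
  N(u, v) = r_vv · N̂ = 14/sqrt(64*u^2 + 196*v^2 + 1).
Evaluating at (u, v) = (3, -3/2):
  L = 4*sqrt(1018)/509, M = 0, N = 7*sqrt(1018)/509.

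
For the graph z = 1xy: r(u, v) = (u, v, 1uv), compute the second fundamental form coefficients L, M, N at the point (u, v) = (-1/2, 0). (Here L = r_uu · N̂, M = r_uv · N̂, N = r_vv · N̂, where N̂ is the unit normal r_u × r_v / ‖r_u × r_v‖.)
L = 0;  M = 2*sqrt(5)/5;  N = 0

Compute the unit normal N̂(u, v) = (-v/sqrt(u^2 + v^2 + 1), -u/sqrt(u^2 + v^2 + 1), 1/sqrt(u^2 + v^2 + 1)), and the second partials r_uu, r_uv, r_vv. Take dot products:
  L(u, v) = r_uu · N̂ = 0,
  M(u, v) = r_uv · N̂ = 1/sqrt(u^2 + v^2 + 1),
  N(u, v) = r_vv · N̂ = 0.
Evaluating at (u, v) = (-1/2, 0):
  L = 0, M = 2*sqrt(5)/5, N = 0.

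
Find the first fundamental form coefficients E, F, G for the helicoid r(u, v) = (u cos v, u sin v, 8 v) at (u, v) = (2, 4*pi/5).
E = 1;  F = 0;  G = 68

Partials: r_u = (cos(v), sin(v), 0), r_v = (-u*sin(v), u*cos(v), 8). As functions of (u, v):
  E = r_u · r_u = 1,
  F = r_u · r_v = 0,
  G = r_v · r_v = u^2 + 64.
Evaluating at (u, v) = (2, 4*pi/5): E = 1, F = 0, G = 68.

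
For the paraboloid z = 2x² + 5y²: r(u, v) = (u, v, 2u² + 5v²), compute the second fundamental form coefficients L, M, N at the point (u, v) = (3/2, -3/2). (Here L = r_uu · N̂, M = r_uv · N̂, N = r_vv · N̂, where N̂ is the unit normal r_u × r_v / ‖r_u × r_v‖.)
L = 2*sqrt(262)/131;  M = 0;  N = 5*sqrt(262)/131

Compute the unit normal N̂(u, v) = (-4*u/sqrt(16*u^2 + 100*v^2 + 1), -10*v/sqrt(16*u^2 + 100*v^2 + 1), 1/sqrt(16*u^2 + 100*v^2 + 1)), and the second partials r_uu, r_uv, r_vv. Take dot products:
  L(u, v) = r_uu · N̂ = 4/sqrt(16*u^2 + 100*v^2 + 1),
  M(u, v) = r_uv · N̂ = 0,
  N(u, v) = r_vv · N̂ = 10/sqrt(16*u^2 + 100*v^2 + 1).
Evaluating at (u, v) = (3/2, -3/2):
  L = 2*sqrt(262)/131, M = 0, N = 5*sqrt(262)/131.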